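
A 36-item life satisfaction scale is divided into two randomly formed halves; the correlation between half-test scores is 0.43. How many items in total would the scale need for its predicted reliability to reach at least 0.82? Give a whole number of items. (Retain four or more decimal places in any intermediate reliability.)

Corrected full-test reliability: r_full = 2 × 0.43 / (1 + 0.43) ≈ 0.6014
Solve Spearman-Brown for n: n = 0.82(1 − 0.6014) / [0.6014(1 − 0.82)] = 3.0194
Items = 3.0194 × 36 ≈ 108.70 → 109

109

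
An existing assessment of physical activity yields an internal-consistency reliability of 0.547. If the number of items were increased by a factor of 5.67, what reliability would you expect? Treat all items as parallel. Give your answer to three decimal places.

0.873

By Spearman-Brown, r_new = n r / (1 + (n − 1) r).
r_new = 5.67·0.547 / [1 + (5.67 − 1)·0.547]
r_new = 3.1015 / 3.5545 ≈ 0.8726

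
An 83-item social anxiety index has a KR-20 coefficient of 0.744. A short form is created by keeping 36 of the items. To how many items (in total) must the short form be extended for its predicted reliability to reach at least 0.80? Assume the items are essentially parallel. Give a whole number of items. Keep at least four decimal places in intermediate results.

115

First, r for the 36-item form: n = 36/83 = 0.4337, so r_36 = 0.4337·0.744/(1 + (0.4337 − 1)·0.744) = 0.5576
Length factor from the short form to reach 0.80: n' = 0.80(1 − 0.5576) / [0.5576(1 − 0.80)] ≈ 3.1736
Items = 3.1736 × 36 ≈ 114.25 → 115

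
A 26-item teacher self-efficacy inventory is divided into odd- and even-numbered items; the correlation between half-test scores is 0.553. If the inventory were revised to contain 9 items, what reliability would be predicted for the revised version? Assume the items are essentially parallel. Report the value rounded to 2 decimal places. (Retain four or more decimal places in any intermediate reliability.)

First correct the split-half correlation to full-test reliability: r_full = 2 × 0.553 / (1 + 0.553) ≈ 0.7122
Length factor from 26 to 9 items: n = 9/26 = 0.3462
r_new = n·r_full / (1 + (n − 1)·r_full) = 0.2466 / 0.5344 ≈ 0.4615

0.46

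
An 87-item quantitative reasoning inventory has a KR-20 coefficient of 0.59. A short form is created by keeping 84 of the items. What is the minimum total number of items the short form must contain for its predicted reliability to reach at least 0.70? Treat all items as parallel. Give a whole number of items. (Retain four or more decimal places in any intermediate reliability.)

First, r for the 84-item form: n = 84/87 = 0.9655, so r_84 = 0.9655·0.59/(1 + (0.9655 − 1)·0.59) = 0.5815
Then solve for n' with r_old = 0.5815, r_target = 0.70: n' = 0.70(1 − 0.5815)/[0.5815(1 − 0.70)] = 1.6793
Items = 1.6793 × 84 ≈ 141.06 → 142

142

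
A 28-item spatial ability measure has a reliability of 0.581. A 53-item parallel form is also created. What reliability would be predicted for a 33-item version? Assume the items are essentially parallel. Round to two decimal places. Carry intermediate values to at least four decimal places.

The 53-item form is not needed; work directly from the 28-item form with n = 33/28 = 1.1786.
r_{33} = n·r / (1 + (n − 1)·r) = 0.6848 / 1.1038 ≈ 0.6204

0.62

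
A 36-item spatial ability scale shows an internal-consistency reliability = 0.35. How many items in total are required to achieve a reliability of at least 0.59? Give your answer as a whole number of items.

Spearman-Brown solved for the length factor n:
n = r_target (1 − r_old) / [ r_old (1 − r_target) ]
n = 0.59(1 − 0.35) / [0.35(1 − 0.59)]
  = 0.3835 / 0.1435 = 2.6725
So the test needs 2.6725 × 36 ≈ 96.21 items; rounding up, 97.

97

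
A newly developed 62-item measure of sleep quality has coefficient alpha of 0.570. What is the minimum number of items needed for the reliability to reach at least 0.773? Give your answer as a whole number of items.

Rearranging the Spearman-Brown formula for n,
n = r*(1 − r) / [ r (1 − r*) ]
n = 0.773(1 − 0.570) / [0.570(1 − 0.773)]
n = 0.332390 / 0.129390 ≈ 2.5689
So the test needs 2.5689 × 62 ≈ 159.27 items; rounding up, 160.

160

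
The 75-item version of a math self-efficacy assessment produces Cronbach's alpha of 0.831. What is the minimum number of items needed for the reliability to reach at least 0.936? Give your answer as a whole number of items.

Invert Spearman-Brown to solve for n:
n = r*(1 − r) / [ r (1 − r*) ]
n = 0.936 × (1 − 0.831) / [ 0.831 × (1 − 0.936) ]
n = 0.158184 / 0.053184 ≈ 2.9743
So the test needs 2.9743 × 75 ≈ 223.07 items; rounding up, 224.

224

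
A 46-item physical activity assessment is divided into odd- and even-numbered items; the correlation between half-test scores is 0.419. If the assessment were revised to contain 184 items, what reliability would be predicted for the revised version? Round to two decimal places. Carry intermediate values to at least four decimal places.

0.85

First correct the split-half correlation to full-test reliability: r_full = 2 × 0.419 / (1 + 0.419) ≈ 0.5906
Length factor from 46 to 184 items: n = 184/46 = 4.0000
r_new = n·r_full / (1 + (n − 1)·r_full) = 2.3624 / 2.7718 ≈ 0.8523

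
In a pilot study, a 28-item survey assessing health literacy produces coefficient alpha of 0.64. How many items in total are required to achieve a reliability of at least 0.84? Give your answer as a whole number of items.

83

n = [0.84 × 0.36] / [0.64 × 0.16]
  = 0.3024 / 0.1024 = 2.9531
Items needed = n × 28 = 2.9531 × 28 ≈ 82.69 → round up to 83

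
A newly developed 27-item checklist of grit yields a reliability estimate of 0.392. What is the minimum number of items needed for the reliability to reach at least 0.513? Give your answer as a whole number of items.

45

Rearranging the Spearman-Brown formula for n,
n = r_target (1 − r_old) / [ r_old (1 − r_target) ]
n = [0.513 × 0.608] / [0.392 × 0.487]
  = 0.311904 / 0.190904 = 1.6338
1.6338 × 27 = 44.11 → 45 items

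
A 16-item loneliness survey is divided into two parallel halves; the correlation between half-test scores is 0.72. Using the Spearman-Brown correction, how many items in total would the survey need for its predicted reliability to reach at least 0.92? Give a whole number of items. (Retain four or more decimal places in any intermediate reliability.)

36

Corrected full-test reliability: r_full = 2 × 0.72 / (1 + 0.72) ≈ 0.8372
n = r_tgt(1 − r_full) / [r_full(1 − r_tgt)] = 0.92 × 0.1628 / (0.8372 × 0.08) ≈ 2.2363
Required items = 2.2363 × 16 = 35.78, so 36 items.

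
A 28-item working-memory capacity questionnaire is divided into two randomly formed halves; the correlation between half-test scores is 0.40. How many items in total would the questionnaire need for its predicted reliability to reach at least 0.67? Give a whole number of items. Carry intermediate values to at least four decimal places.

r_full = 2(0.40)/(1 + 0.40) = 0.5714
n = r_tgt(1 − r_full) / [r_full(1 − r_tgt)] = 0.67 × 0.4286 / (0.5714 × 0.33) ≈ 1.5229
Items = 1.5229 × 28 ≈ 42.64 → 43

43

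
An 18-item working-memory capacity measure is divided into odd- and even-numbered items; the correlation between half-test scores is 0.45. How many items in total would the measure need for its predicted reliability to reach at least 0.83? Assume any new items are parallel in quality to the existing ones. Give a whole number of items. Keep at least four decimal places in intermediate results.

54

Corrected full-test reliability: r_full = 2 × 0.45 / (1 + 0.45) ≈ 0.6207
Solve Spearman-Brown for n: n = 0.83(1 − 0.6207) / [0.6207(1 − 0.83)] = 2.9835
Items = 2.9835 × 18 ≈ 53.70 → 54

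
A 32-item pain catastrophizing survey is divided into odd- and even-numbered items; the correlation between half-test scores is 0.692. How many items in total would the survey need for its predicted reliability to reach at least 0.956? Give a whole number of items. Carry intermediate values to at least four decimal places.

r_full = 2(0.692)/(1 + 0.692) = 0.8180
n = r_tgt(1 − r_full) / [r_full(1 − r_tgt)] = 0.956 × 0.1820 / (0.8180 × 0.044) ≈ 4.8342
Required items = 4.8342 × 32 = 154.69, so 155 items.

155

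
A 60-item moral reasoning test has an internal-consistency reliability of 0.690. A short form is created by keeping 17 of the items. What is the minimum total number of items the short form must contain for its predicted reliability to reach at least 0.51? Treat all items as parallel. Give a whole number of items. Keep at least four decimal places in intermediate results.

Short-form reliability: n = 17/60 = 0.2833; r_17 = n·r/(1+(n−1)r) ≈ 0.3867
Then solve for n' with r_old = 0.3867, r_target = 0.51: n' = 0.51(1 − 0.3867)/[0.3867(1 − 0.51)] = 1.6507
Items = 1.6507 × 17 ≈ 28.06 → 29

29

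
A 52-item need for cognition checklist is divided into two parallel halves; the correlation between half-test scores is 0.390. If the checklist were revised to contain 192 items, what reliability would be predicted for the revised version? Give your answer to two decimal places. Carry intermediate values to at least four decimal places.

Full-test reliability from the split-half r: r_full = 2(0.390)/(1 + 0.390) = 0.5612
Then adjust to 192 items: n = 192/52 = 3.6923
r_new = n·r_full / (1 + (n − 1)·r_full) = 2.0721 / 2.5109 ≈ 0.8252

0.83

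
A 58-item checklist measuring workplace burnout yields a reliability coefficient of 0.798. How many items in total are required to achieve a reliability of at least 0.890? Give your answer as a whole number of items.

Spearman-Brown solved for the length factor n:
n = r_target (1 − r_old) / [ r_old (1 − r_target) ]
n = 0.890(1 − 0.798) / [0.798(1 − 0.890)]
n = 0.179780 / 0.087780 ≈ 2.0481
So the test needs 2.0481 × 58 ≈ 118.79 items; rounding up, 119.

119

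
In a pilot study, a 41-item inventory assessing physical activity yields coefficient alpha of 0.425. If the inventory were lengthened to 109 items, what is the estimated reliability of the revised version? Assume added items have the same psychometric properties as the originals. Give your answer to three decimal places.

n = 109/41 = 2.6585
Spearman-Brown: r_new = n·r / (1 + (n − 1)·r)
r_new = 2.6585·0.425 / [1 + (2.6585 − 1)·0.425]
     = 1.1299 / 1.7049 = 0.6627

0.663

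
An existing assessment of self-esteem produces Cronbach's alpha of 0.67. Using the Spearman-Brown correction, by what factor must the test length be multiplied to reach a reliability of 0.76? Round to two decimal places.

1.56

n = [0.76 × 0.33] / [0.67 × 0.24]
  = 0.2508 / 0.1608 = 1.5597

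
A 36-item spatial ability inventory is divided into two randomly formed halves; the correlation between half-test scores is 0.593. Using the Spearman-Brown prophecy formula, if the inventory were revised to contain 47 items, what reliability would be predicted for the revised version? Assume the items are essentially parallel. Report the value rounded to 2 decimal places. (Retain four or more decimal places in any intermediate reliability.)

0.79

Full-test reliability from the split-half r: r_full = 2(0.593)/(1 + 0.593) = 0.7445
Length factor from 36 to 47 items: n = 47/36 = 1.3056
r_new = n·r_full / (1 + (n − 1)·r_full) = 0.9720 / 1.2275 ≈ 0.7919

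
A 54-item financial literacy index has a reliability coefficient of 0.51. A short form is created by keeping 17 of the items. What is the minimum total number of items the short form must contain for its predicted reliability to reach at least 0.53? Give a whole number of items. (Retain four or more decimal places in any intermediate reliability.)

59

Short-form reliability: n = 17/54 = 0.3148; r_17 = n·r/(1+(n−1)r) ≈ 0.2468
Then solve for n' with r_old = 0.2468, r_target = 0.53: n' = 0.53(1 − 0.2468)/[0.2468(1 − 0.53)] = 3.4415
Items = 3.4415 × 17 ≈ 58.51 → 59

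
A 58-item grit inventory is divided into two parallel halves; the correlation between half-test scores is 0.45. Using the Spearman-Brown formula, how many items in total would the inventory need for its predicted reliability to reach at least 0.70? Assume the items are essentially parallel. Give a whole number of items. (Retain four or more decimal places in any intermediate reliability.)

r_full = 2(0.45)/(1 + 0.45) = 0.6207
n = r_tgt(1 − r_full) / [r_full(1 − r_tgt)] = 0.70 × 0.3793 / (0.6207 × 0.30) ≈ 1.4259
Required items = 1.4259 × 58 = 82.70, so 83 items.

83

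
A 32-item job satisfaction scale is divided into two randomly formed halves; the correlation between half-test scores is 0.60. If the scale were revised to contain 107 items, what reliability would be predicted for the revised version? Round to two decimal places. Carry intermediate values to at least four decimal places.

Full-test reliability from the split-half r: r_full = 2(0.60)/(1 + 0.60) = 0.7500
Length factor from 32 to 107 items: n = 107/32 = 3.3438
r_new = n·r_full / (1 + (n − 1)·r_full) = 2.5078 / 2.7578 ≈ 0.9093

0.91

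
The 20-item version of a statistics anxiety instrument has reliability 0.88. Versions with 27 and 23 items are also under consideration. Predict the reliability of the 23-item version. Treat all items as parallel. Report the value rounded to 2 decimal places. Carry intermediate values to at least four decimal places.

0.89

The 27-item form is not needed; work directly from the 20-item form with n = 23/20 = 1.1500.
r_{23} = n·r / (1 + (n − 1)·r) = 1.0120 / 1.1320 ≈ 0.8940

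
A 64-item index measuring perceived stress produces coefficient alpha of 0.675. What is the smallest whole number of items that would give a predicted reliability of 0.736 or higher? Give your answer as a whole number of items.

86

n = 0.736 × (1 − 0.675) / [ 0.675 × (1 − 0.736) ]
  = 0.239200 / 0.178200 = 1.3423
So the test needs 1.3423 × 64 ≈ 85.91 items; rounding up, 86.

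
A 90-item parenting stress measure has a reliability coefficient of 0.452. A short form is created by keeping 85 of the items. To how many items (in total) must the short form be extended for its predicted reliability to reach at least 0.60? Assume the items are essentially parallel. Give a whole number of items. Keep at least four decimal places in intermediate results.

164

First, r for the 85-item form: n = 85/90 = 0.9444, so r_85 = 0.9444·0.452/(1 + (0.9444 − 1)·0.452) = 0.4379
Then solve for n' with r_old = 0.4379, r_target = 0.60: n' = 0.60(1 − 0.4379)/[0.4379(1 − 0.60)] = 1.9254
Items = 1.9254 × 85 ≈ 163.66 → 164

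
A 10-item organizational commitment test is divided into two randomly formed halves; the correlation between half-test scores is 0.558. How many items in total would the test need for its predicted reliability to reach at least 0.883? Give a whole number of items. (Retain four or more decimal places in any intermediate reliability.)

Corrected full-test reliability: r_full = 2 × 0.558 / (1 + 0.558) ≈ 0.7163
n = r_tgt(1 − r_full) / [r_full(1 − r_tgt)] = 0.883 × 0.2837 / (0.7163 × 0.117) ≈ 2.9891
Required items = 2.9891 × 10 = 29.89, so 30 items.

30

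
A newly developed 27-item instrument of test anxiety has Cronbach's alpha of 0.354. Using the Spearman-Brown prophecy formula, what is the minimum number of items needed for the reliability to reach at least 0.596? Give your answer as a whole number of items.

n = 0.596(1 − 0.354) / [0.354(1 − 0.596)]
n = 0.385016 / 0.143016 ≈ 2.6921
2.6921 × 27 = 72.69 → 73 items

73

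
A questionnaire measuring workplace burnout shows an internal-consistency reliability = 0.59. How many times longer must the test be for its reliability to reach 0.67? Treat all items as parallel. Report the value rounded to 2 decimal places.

Spearman-Brown solved for the length factor n:
n = r_target (1 − r_old) / [ r_old (1 − r_target) ]
n = [0.67 × 0.41] / [0.59 × 0.33]
n = 0.2747 / 0.1947 ≈ 1.4109

1.41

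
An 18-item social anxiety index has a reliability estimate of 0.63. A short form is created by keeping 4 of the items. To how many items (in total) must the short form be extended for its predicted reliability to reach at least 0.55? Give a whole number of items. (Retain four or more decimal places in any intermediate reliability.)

Short-form reliability: n = 4/18 = 0.2222; r_4 = n·r/(1+(n−1)r) ≈ 0.2745
Length factor from the short form to reach 0.55: n' = 0.55(1 − 0.2745) / [0.2745(1 − 0.55)] ≈ 3.2303
Items = 3.2303 × 4 ≈ 12.92 → 13

13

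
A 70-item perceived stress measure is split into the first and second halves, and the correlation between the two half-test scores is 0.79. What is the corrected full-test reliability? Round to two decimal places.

0.88

Apply the Spearman-Brown correction with n = 2:
r_full = 2r_hh / (1 + r_hh) = 2 × 0.79 / (1 + 0.79)
       = 1.5800 / 1.7900 = 0.8827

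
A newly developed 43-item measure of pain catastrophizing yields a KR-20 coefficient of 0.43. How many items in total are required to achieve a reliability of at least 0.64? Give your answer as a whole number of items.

102

Spearman-Brown solved for the length factor n:
n = r_target (1 − r_old) / [ r_old (1 − r_target) ]
n = [0.64 × 0.57] / [0.43 × 0.36]
  = 0.3648 / 0.1548 = 2.3566
So the test needs 2.3566 × 43 ≈ 101.33 items; rounding up, 102.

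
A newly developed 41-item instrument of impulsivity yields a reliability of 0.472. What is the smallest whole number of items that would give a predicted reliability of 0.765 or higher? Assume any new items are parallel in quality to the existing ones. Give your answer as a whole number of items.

n = [0.765 × 0.528] / [0.472 × 0.235]
  = 0.403920 / 0.110920 = 3.6415
So the test needs 3.6415 × 41 ≈ 149.30 items; rounding up, 150.

150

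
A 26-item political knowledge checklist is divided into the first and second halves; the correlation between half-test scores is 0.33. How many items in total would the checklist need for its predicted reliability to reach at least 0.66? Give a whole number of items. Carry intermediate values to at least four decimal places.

Corrected full-test reliability: r_full = 2 × 0.33 / (1 + 0.33) ≈ 0.4962
Solve Spearman-Brown for n: n = 0.66(1 − 0.4962) / [0.4962(1 − 0.66)] = 1.9709
Required items = 1.9709 × 26 = 51.24, so 52 items.

52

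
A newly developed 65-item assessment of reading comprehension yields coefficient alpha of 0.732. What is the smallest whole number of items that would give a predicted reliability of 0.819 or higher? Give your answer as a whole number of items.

108

Rearranging the Spearman-Brown formula for n,
n = r*(1 − r) / [ r (1 − r*) ]
n = [0.819 × 0.268] / [0.732 × 0.181]
n = 0.219492 / 0.132492 ≈ 1.6566
1.6566 × 65 = 107.68 → 108 items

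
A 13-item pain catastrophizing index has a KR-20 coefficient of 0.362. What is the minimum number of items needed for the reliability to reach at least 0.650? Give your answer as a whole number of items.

Spearman-Brown solved for the length factor n:
n = r_target (1 − r_old) / [ r_old (1 − r_target) ]
n = [0.650 × 0.638] / [0.362 × 0.350]
n = 0.414700 / 0.126700 ≈ 3.2731
3.2731 × 13 = 42.55 → 43 items

43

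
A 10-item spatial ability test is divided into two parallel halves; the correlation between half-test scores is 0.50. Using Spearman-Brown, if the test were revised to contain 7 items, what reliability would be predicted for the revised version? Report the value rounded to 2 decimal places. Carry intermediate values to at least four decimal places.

0.58

First correct the split-half correlation to full-test reliability: r_full = 2 × 0.50 / (1 + 0.50) ≈ 0.6667
Length factor from 10 to 7 items: n = 7/10 = 0.7000
r_new = n·r_full / (1 + (n − 1)·r_full) = 0.4667 / 0.8000 ≈ 0.5834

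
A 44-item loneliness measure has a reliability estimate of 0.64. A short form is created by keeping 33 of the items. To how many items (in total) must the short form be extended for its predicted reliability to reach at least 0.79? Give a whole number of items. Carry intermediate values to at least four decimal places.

94

Short-form reliability: n = 33/44 = 0.7500; r_33 = n·r/(1+(n−1)r) ≈ 0.5714
Length factor from the short form to reach 0.79: n' = 0.79(1 − 0.5714) / [0.5714(1 − 0.79)] ≈ 2.8218
Items = 2.8218 × 33 ≈ 93.12 → 94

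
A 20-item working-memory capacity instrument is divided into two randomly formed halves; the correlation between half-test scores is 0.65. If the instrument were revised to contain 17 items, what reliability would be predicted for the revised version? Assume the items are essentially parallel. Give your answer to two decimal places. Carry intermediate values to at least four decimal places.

0.76

Spearman-Brown correction (n = 2): r_full = 2·0.65/(1 + 0.65) = 0.7879
Then adjust to 17 items: n = 17/20 = 0.8500
r_new = n·r_full / (1 + (n − 1)·r_full) = 0.6697 / 0.8818 ≈ 0.7595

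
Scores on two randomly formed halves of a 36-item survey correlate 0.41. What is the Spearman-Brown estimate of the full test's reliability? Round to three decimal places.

Each half is half the length of the full test, so the full test is n = 2 times a half.
r_full = 2(0.41) / (1 + 0.41)
r_full = 0.8200 / 1.4100 ≈ 0.5816

0.582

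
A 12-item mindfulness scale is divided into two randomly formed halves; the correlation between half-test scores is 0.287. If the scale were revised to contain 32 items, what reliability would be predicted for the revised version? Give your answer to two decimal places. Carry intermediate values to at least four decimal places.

Spearman-Brown correction (n = 2): r_full = 2·0.287/(1 + 0.287) = 0.4460
Length factor from 12 to 32 items: n = 32/12 = 2.6667
r_new = n·r_full / (1 + (n − 1)·r_full) = 1.1893 / 1.7433 ≈ 0.6822

0.68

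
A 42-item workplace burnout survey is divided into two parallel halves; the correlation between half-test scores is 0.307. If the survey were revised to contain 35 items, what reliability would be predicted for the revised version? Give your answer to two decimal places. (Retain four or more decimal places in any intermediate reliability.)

First correct the split-half correlation to full-test reliability: r_full = 2 × 0.307 / (1 + 0.307) ≈ 0.4698
Length factor from 42 to 35 items: n = 35/42 = 0.8333
r_new = n·r_full / (1 + (n − 1)·r_full) = 0.3915 / 0.9217 ≈ 0.4248

0.42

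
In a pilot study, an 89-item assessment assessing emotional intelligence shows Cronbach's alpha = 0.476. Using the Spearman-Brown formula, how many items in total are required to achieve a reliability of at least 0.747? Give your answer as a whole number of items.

Rearranging the Spearman-Brown formula for n,
n = r_target (1 − r_old) / [ r_old (1 − r_target) ]
n = 0.747 × (1 − 0.476) / [ 0.476 × (1 − 0.747) ]
n = 0.391428 / 0.120428 ≈ 3.2503
So the test needs 3.2503 × 89 ≈ 289.28 items; rounding up, 290.

290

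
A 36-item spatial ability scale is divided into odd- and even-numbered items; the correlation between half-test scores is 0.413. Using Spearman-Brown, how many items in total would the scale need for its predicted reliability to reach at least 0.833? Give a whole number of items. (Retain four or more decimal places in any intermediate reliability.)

128

r_full = 2(0.413)/(1 + 0.413) = 0.5846
n = r_tgt(1 − r_full) / [r_full(1 − r_tgt)] = 0.833 × 0.4154 / (0.5846 × 0.167) ≈ 3.5443
Items = 3.5443 × 36 ≈ 127.59 → 128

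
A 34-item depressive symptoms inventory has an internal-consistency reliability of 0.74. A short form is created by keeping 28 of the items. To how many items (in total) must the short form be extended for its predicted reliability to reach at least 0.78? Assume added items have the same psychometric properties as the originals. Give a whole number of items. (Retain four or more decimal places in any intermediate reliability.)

First, r for the 28-item form: n = 28/34 = 0.8235, so r_28 = 0.8235·0.74/(1 + (0.8235 − 1)·0.74) = 0.7009
Length factor from the short form to reach 0.78: n' = 0.78(1 − 0.7009) / [0.7009(1 − 0.78)] ≈ 1.5130
Total items = 1.5130 × 28 = 42.36, rounded up to 43.

43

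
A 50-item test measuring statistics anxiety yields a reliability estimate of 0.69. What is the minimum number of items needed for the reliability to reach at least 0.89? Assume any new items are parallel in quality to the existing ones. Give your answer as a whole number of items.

182

n = 0.89(1 − 0.69) / [0.69(1 − 0.89)]
n = 0.2759 / 0.0759 ≈ 3.6350
3.6350 × 50 = 181.75 → 182 items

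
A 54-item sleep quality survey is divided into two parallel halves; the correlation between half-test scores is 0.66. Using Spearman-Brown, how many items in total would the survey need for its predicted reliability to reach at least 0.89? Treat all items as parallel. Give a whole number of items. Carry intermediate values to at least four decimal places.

Corrected full-test reliability: r_full = 2 × 0.66 / (1 + 0.66) ≈ 0.7952
Solve Spearman-Brown for n: n = 0.89(1 − 0.7952) / [0.7952(1 − 0.89)] = 2.0838
Required items = 2.0838 × 54 = 112.53, so 113 items.

113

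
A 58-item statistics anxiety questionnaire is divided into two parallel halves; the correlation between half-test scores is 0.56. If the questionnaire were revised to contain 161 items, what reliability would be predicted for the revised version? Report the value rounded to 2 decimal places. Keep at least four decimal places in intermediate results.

0.88

First correct the split-half correlation to full-test reliability: r_full = 2 × 0.56 / (1 + 0.56) ≈ 0.7179
Then adjust to 161 items: n = 161/58 = 2.7759
r_new = n·r_full / (1 + (n − 1)·r_full) = 1.9928 / 2.2749 ≈ 0.8760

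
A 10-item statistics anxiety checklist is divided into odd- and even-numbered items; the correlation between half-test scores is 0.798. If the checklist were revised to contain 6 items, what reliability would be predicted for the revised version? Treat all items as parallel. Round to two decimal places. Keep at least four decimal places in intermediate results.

0.83

First correct the split-half correlation to full-test reliability: r_full = 2 × 0.798 / (1 + 0.798) ≈ 0.8877
Then adjust to 6 items: n = 6/10 = 0.6000
r_new = n·r_full / (1 + (n − 1)·r_full) = 0.5326 / 0.6449 ≈ 0.8259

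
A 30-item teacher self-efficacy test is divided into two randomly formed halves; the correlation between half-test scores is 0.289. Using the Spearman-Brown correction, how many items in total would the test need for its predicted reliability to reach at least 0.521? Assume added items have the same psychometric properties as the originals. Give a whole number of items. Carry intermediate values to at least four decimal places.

41

Corrected full-test reliability: r_full = 2 × 0.289 / (1 + 0.289) ≈ 0.4484
Solve Spearman-Brown for n: n = 0.521(1 − 0.4484) / [0.4484(1 − 0.521)] = 1.3380
Items = 1.3380 × 30 ≈ 40.14 → 41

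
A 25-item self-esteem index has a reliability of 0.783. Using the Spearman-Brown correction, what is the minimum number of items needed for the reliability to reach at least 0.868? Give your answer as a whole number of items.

n = 0.868 × (1 − 0.783) / [ 0.783 × (1 − 0.868) ]
  = 0.188356 / 0.103356 = 1.8224
So the test needs 1.8224 × 25 ≈ 45.56 items; rounding up, 46.

46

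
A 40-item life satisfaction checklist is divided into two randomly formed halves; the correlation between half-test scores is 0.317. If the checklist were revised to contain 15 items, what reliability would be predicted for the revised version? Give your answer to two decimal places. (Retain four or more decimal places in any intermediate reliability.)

0.26

Spearman-Brown correction (n = 2): r_full = 2·0.317/(1 + 0.317) = 0.4814
Length factor from 40 to 15 items: n = 15/40 = 0.3750
r_new = n·r_full / (1 + (n − 1)·r_full) = 0.1805 / 0.6991 ≈ 0.2582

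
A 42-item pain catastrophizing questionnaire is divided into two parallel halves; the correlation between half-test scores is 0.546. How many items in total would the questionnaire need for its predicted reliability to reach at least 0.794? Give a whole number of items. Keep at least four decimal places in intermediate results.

68

r_full = 2(0.546)/(1 + 0.546) = 0.7063
Solve Spearman-Brown for n: n = 0.794(1 − 0.7063) / [0.7063(1 − 0.794)] = 1.6028
Items = 1.6028 × 42 ≈ 67.32 → 68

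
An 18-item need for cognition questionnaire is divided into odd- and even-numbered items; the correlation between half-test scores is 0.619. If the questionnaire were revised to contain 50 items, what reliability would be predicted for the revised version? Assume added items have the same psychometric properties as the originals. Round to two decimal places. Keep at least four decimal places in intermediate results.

0.90

Spearman-Brown correction (n = 2): r_full = 2·0.619/(1 + 0.619) = 0.7647
Length factor from 18 to 50 items: n = 50/18 = 2.7778
r_new = n·r_full / (1 + (n − 1)·r_full) = 2.1242 / 2.3595 ≈ 0.9003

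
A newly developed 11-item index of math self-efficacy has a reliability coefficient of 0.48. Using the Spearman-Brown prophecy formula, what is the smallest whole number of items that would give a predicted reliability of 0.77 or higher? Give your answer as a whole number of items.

Rearranging the Spearman-Brown formula for n,
n = r*(1 − r) / [ r (1 − r*) ]
n = 0.77 × (1 − 0.48) / [ 0.48 × (1 − 0.77) ]
  = 0.4004 / 0.1104 = 3.6268
Items needed = n × 11 = 3.6268 × 11 ≈ 39.89 → round up to 40

40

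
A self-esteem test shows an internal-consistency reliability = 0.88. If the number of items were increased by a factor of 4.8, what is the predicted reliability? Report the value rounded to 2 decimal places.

r_new = 4.8·0.88 / [1 + (4.8 − 1)·0.88]
     = 4.2240 / 4.3440 = 0.9724

0.97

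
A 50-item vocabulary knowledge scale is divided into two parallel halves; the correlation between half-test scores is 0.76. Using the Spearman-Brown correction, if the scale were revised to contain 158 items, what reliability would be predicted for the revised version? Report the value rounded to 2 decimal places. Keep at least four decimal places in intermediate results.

Spearman-Brown correction (n = 2): r_full = 2·0.76/(1 + 0.76) = 0.8636
Length factor from 50 to 158 items: n = 158/50 = 3.1600
r_new = n·r_full / (1 + (n − 1)·r_full) = 2.7290 / 2.8654 ≈ 0.9524

0.95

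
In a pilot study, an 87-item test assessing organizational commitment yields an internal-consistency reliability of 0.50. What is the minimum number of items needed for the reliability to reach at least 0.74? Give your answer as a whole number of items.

248

n = 0.74 × (1 − 0.50) / [ 0.50 × (1 − 0.74) ]
n = 0.3700 / 0.1300 ≈ 2.8462
Items needed = n × 87 = 2.8462 × 87 ≈ 247.62 → round up to 248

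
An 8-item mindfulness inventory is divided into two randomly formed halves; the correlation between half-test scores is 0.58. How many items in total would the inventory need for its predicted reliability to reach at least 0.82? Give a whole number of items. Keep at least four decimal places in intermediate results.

r_full = 2(0.58)/(1 + 0.58) = 0.7342
n = r_tgt(1 − r_full) / [r_full(1 − r_tgt)] = 0.82 × 0.2658 / (0.7342 × 0.18) ≈ 1.6492
Items = 1.6492 × 8 ≈ 13.19 → 14

14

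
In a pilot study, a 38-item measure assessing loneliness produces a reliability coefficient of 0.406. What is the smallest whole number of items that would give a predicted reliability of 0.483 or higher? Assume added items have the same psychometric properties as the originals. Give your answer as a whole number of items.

Invert Spearman-Brown to solve for n:
n = r*(1 − r) / [ r (1 − r*) ]
n = 0.483 × (1 − 0.406) / [ 0.406 × (1 − 0.483) ]
n = 0.286902 / 0.209902 ≈ 1.3668
Items needed = n × 38 = 1.3668 × 38 ≈ 51.94 → round up to 52

52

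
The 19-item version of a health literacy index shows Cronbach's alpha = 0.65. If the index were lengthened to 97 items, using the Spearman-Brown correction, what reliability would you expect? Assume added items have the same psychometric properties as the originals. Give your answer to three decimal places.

0.905

The new length is 97/19 = 5.1053 times the old.
By Spearman-Brown, r_new = n r / (1 + (n − 1) r).
r_new = (5.1053 × 0.65) / (1 + (5.1053 − 1) × 0.65)
r_new = 3.3184 / 3.6684 ≈ 0.9046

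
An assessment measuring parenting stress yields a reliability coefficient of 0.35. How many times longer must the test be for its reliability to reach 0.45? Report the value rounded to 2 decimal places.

Invert Spearman-Brown to solve for n:
n = r_target (1 − r_old) / [ r_old (1 − r_target) ]
n = 0.45(1 − 0.35) / [0.35(1 − 0.45)]
n = 0.2925 / 0.1925 ≈ 1.5195

1.52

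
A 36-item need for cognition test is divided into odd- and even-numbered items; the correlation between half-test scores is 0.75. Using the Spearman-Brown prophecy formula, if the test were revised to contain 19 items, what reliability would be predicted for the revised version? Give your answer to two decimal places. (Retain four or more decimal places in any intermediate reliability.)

Full-test reliability from the split-half r: r_full = 2(0.75)/(1 + 0.75) = 0.8571
Length factor from 36 to 19 items: n = 19/36 = 0.5278
r_new = n·r_full / (1 + (n − 1)·r_full) = 0.4524 / 0.5953 ≈ 0.7600

0.76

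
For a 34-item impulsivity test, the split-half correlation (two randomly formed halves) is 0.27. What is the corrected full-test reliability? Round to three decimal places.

Each half is half the length of the full test, so the full test is n = 2 times a half.
r_full = 2r_hh / (1 + r_hh) = 2 × 0.27 / (1 + 0.27)
       = 0.5400 / 1.2700 = 0.4252

0.425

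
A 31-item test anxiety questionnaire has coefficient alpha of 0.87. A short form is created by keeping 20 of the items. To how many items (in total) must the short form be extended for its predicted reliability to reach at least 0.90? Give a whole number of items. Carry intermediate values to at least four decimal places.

42

Short-form reliability: n = 20/31 = 0.6452; r_20 = n·r/(1+(n−1)r) ≈ 0.8120
Length factor from the short form to reach 0.90: n' = 0.90(1 − 0.8120) / [0.8120(1 − 0.90)] ≈ 2.0837
Items = 2.0837 × 20 ≈ 41.67 → 42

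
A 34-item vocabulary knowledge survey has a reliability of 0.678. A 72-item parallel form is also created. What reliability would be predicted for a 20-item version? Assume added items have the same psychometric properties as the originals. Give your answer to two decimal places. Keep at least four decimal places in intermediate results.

Only the ratio of lengths matters: n = 20/34 = 0.5882
r_{20} = n·r / (1 + (n − 1)·r) = 0.3988 / 0.7208 ≈ 0.5533

0.55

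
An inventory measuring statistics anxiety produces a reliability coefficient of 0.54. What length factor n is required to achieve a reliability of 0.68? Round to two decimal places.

Invert Spearman-Brown to solve for n:
n = r*(1 − r) / [ r (1 − r*) ]
n = [0.68 × 0.46] / [0.54 × 0.32]
  = 0.3128 / 0.1728 = 1.8102

1.81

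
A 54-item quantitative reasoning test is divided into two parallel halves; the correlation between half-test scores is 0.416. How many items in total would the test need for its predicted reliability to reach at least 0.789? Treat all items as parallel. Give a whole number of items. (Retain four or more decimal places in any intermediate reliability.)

142

r_full = 2(0.416)/(1 + 0.416) = 0.5876
n = r_tgt(1 − r_full) / [r_full(1 − r_tgt)] = 0.789 × 0.4124 / (0.5876 × 0.211) ≈ 2.6244
Items = 2.6244 × 54 ≈ 141.72 → 142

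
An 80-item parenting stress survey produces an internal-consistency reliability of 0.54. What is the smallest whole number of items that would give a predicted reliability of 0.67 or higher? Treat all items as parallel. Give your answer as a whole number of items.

139

n = [0.67 × 0.46] / [0.54 × 0.33]
  = 0.3082 / 0.1782 = 1.7295
Items needed = n × 80 = 1.7295 × 80 ≈ 138.36 → round up to 139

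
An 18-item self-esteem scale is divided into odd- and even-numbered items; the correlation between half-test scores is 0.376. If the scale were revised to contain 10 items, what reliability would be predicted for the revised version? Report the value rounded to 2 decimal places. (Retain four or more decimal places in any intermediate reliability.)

0.40

Full-test reliability from the split-half r: r_full = 2(0.376)/(1 + 0.376) = 0.5465
Then adjust to 10 items: n = 10/18 = 0.5556
r_new = n·r_full / (1 + (n − 1)·r_full) = 0.3036 / 0.7571 ≈ 0.4010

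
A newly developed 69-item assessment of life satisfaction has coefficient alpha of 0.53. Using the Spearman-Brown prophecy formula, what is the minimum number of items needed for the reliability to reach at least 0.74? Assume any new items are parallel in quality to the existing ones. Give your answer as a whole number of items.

175

n = 0.74(1 − 0.53) / [0.53(1 − 0.74)]
n = 0.3478 / 0.1378 ≈ 2.5239
So the test needs 2.5239 × 69 ≈ 174.15 items; rounding up, 175.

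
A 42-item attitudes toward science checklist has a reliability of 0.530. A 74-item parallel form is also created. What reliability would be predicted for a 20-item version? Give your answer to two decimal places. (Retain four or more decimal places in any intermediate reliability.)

Only the ratio of lengths matters: n = 20/42 = 0.4762
r_{20} = n·r / (1 + (n − 1)·r) = 0.2524 / 0.7224 ≈ 0.3494

0.35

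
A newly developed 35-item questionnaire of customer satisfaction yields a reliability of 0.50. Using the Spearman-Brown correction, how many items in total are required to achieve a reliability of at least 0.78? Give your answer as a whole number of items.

n = 0.78 × (1 − 0.50) / [ 0.50 × (1 − 0.78) ]
  = 0.3900 / 0.1100 = 3.5455
3.5455 × 35 = 124.09 → 125 items

125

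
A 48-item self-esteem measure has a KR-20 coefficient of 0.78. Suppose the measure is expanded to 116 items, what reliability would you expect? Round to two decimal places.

0.90

The new length is 116/48 = 2.4167 times the old.
r_new = 2.4167·0.78 / [1 + (2.4167 − 1)·0.78]
r_new = 1.8850 / 2.1050 ≈ 0.8955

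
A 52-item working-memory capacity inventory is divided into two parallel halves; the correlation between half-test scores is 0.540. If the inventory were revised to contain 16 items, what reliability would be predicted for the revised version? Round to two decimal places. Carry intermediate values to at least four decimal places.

0.42

Full-test reliability from the split-half r: r_full = 2(0.540)/(1 + 0.540) = 0.7013
Length factor from 52 to 16 items: n = 16/52 = 0.3077
r_new = n·r_full / (1 + (n − 1)·r_full) = 0.2158 / 0.5145 ≈ 0.4194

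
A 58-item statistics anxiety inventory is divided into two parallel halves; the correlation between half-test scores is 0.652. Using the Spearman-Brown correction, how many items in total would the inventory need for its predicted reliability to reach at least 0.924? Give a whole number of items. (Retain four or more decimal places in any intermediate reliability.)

Corrected full-test reliability: r_full = 2 × 0.652 / (1 + 0.652) ≈ 0.7893
n = r_tgt(1 − r_full) / [r_full(1 − r_tgt)] = 0.924 × 0.2107 / (0.7893 × 0.076) ≈ 3.2455
Items = 3.2455 × 58 ≈ 188.24 → 189

189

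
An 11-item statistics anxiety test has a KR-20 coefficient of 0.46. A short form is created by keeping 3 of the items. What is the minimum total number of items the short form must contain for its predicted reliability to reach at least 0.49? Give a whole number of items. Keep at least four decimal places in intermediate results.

13

Short-form reliability: n = 3/11 = 0.2727; r_3 = n·r/(1+(n−1)r) ≈ 0.1885
Then solve for n' with r_old = 0.1885, r_target = 0.49: n' = 0.49(1 − 0.1885)/[0.1885(1 − 0.49)] = 4.1362
Items = 4.1362 × 3 ≈ 12.41 → 13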